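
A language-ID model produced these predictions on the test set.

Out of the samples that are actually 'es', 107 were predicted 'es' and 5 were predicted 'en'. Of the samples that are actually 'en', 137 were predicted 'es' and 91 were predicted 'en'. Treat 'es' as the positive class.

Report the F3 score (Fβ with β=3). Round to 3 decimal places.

0.855

Fβ = (1+β²)·TP / ((1+β²)·TP + β²·FN + FP), with β²=9
= 10·107 / (10·107 + 9·5 + 137) = 0.855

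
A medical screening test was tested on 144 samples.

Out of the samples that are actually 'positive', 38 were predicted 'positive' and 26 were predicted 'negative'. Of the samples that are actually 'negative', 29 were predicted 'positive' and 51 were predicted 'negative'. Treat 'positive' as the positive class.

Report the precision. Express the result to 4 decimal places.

0.5672

Precision = TP/(TP+FP) = 38/(38+29) = 38/67 = 0.5672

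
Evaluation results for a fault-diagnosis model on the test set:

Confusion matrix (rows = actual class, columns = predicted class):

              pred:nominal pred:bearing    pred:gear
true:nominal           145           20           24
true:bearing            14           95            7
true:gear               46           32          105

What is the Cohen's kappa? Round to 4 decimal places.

0.5568

Observed agreement pₒ = trace/N = 345/488 = 0.70697
Expected agreement pₑ = Σ (rowᵢ·colᵢ)/N² = (189·205 + 116·147 + 183·136)/488² = 0.33881
κ = (pₒ − pₑ)/(1 − pₑ) = (0.70697 − 0.33881)/(1 − 0.33881) = 0.5568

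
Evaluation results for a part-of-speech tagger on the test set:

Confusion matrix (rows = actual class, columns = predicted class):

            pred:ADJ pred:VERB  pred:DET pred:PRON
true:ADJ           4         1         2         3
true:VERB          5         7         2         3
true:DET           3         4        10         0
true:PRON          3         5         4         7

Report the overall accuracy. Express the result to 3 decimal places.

Accuracy = trace / total = (4+7+10+7=28) / 63 = 28/63 = 0.444

0.444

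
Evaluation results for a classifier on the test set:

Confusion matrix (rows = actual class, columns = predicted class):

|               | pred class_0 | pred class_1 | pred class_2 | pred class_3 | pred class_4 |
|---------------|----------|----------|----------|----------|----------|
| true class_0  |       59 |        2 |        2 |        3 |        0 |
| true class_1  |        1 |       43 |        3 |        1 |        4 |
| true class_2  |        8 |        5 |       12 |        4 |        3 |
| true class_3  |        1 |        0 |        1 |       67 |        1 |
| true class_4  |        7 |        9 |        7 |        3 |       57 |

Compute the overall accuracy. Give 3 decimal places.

0.785

Accuracy = trace / total = (59+43+12+67+57=238) / 303 = 238/303 = 0.785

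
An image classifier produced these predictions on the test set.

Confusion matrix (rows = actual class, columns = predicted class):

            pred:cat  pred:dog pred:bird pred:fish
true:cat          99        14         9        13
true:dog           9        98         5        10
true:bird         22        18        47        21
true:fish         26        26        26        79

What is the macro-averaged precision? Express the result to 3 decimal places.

0.611

Per-class precision (TP/(TP+FP)):
  cat: TP=99, FP=9+22+26=57 → 99/156 = 0.6346
  dog: TP=98, FP=14+18+26=58 → 98/156 = 0.6282
  bird: TP=47, FP=9+5+26=40 → 47/87 = 0.5402
  fish: TP=79, FP=13+10+21=44 → 79/123 = 0.6423
Macro-precision = mean = (0.6346 + 0.6282 + 0.5402 + 0.6423) / 4 = 0.611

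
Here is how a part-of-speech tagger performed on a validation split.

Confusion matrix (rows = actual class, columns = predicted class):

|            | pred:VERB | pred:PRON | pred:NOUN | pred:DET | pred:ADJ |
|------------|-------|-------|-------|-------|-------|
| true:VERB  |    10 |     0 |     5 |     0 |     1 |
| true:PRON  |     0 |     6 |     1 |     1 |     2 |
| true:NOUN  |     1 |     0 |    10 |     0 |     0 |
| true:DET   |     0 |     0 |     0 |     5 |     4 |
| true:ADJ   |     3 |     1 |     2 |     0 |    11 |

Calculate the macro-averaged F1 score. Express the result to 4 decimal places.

0.6715

Per-class F1 score (2·TP/(2·TP+FP+FN)):
  VERB: TP=10, FP=0+1+0+3=4, FN=0+5+0+1=6 → 20/30 = 0.66667
  PRON: TP=6, FP=0+0+0+1=1, FN=0+1+1+2=4 → 12/17 = 0.70588
  NOUN: TP=10, FP=5+1+0+2=8, FN=1+0+0+0=1 → 20/29 = 0.68966
  DET: TP=5, FP=0+1+0+0=1, FN=0+0+0+4=4 → 10/15 = 0.66667
  ADJ: TP=11, FP=1+2+0+4=7, FN=3+1+2+0=6 → 22/35 = 0.62857
Macro-F1 score = mean = (0.66667 + 0.70588 + 0.68966 + 0.66667 + 0.62857) / 5 = 0.6715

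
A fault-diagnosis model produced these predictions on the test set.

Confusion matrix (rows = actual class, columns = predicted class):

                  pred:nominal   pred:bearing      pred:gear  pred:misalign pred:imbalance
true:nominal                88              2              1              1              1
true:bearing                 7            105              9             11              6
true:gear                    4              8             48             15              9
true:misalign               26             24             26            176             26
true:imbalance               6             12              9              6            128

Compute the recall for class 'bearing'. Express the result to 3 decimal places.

One-vs-rest for 'bearing': TP = diagonal; FP = other classes predicted 'bearing'; FN = 'bearing' predicted as other.
recall = TP/(TP+FN).
bearing: TP=105, FN=7+9+11+6=33 → 105/138 = 0.7609

0.761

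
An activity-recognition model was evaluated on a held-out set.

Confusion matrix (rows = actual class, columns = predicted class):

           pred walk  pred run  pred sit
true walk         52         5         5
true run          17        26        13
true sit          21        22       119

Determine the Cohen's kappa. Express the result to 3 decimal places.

Observed agreement pₒ = trace/N = 197/280 = 0.7036
Expected agreement pₑ = Σ (rowᵢ·colᵢ)/N² = (62·90 + 56·53 + 162·137)/280² = 0.3921
κ = (pₒ − pₑ)/(1 − pₑ) = (0.7036 − 0.3921)/(1 − 0.3921) = 0.512

0.512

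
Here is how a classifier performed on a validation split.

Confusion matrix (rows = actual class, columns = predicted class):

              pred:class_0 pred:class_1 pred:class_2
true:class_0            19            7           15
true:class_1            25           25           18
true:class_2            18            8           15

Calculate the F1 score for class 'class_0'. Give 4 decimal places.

0.3689

Take TP from the diagonal, FP from the rest of the 'class_0' prediction marginal, FN from the rest of the 'class_0' actual marginal.
F1 score = 2·TP/(2·TP+FP+FN).
class_0: TP=19, FP=25+18=43, FN=7+15=22 → 38/103 = 0.36893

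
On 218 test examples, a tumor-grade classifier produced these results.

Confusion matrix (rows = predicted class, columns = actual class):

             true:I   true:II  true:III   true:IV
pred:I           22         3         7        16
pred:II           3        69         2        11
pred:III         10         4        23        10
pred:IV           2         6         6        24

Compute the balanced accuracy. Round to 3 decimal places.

0.609

Balanced accuracy = mean of per-class recall.
  I: recall = 22/37 = 0.5946
  II: recall = 69/82 = 0.8415
  III: recall = 23/38 = 0.6053
  IV: recall = 24/61 = 0.3934
Mean = (0.5946 + 0.8415 + 0.6053 + 0.3934) / 4 = 0.609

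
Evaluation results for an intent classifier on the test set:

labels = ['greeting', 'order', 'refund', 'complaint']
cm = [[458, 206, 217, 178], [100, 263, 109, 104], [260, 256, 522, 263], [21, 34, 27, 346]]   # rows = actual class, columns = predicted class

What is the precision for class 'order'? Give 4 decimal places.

0.3465

Treat 'order' as positive and all other classes as negative.
precision = TP/(TP+FP).
order: TP=263, FP=206+256+34=496 → 263/759 = 0.34651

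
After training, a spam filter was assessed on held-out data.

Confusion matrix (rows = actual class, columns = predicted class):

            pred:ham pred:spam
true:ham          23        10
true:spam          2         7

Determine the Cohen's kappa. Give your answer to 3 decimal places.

Observed agreement pₒ = trace/N = 30/42 = 0.7143
Expected agreement pₑ = Σ (rowᵢ·colᵢ)/N² = (33·25 + 9·17)/42² = 0.5544
κ = (pₒ − pₑ)/(1 − pₑ) = (0.7143 − 0.5544)/(1 − 0.5544) = 0.359

0.359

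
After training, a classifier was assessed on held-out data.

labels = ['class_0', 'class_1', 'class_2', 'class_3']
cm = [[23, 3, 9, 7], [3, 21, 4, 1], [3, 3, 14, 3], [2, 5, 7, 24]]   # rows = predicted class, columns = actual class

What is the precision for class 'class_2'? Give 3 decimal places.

0.609

Take TP from the diagonal, FP from the rest of the 'class_2' prediction marginal, FN from the rest of the 'class_2' actual marginal.
precision = TP/(TP+FP).
class_2: TP=14, FP=3+3+3=9 → 14/23 = 0.6087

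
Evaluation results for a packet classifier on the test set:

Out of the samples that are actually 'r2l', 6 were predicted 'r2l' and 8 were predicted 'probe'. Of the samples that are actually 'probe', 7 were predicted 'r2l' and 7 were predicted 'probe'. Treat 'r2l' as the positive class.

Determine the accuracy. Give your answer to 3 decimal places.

0.464

Accuracy = (TP+TN)/N = (6+7)/28 = 0.464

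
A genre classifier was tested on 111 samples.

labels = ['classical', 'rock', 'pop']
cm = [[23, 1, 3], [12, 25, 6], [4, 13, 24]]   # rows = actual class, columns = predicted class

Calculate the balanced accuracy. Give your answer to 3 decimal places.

Balanced accuracy = mean of per-class recall.
  classical: recall = 23/27 = 0.8519
  rock: recall = 25/43 = 0.5814
  pop: recall = 24/41 = 0.5854
Mean = (0.8519 + 0.5814 + 0.5854) / 3 = 0.673

0.673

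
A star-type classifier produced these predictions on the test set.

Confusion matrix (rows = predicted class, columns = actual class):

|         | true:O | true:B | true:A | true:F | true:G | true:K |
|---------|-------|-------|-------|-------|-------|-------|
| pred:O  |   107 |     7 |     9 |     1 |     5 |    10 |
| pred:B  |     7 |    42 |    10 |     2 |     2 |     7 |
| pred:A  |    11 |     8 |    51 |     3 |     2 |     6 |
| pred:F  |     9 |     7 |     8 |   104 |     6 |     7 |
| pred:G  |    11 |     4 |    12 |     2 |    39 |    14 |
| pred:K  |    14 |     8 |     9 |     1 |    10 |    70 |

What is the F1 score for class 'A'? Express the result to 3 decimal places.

One-vs-rest for 'A': TP = diagonal; FP = other classes predicted 'A'; FN = 'A' predicted as other.
F1 score = 2·TP/(2·TP+FP+FN).
A: TP=51, FP=11+8+3+2+6=30, FN=9+10+8+12+9=48 → 102/180 = 0.5667

0.567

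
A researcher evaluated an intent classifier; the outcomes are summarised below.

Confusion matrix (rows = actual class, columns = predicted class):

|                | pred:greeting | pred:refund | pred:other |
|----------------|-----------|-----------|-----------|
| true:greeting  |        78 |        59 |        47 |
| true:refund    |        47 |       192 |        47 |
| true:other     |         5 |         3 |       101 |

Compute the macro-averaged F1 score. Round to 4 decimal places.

Per-class F1 score (2·TP/(2·TP+FP+FN)):
  greeting: TP=78, FP=47+5=52, FN=59+47=106 → 156/314 = 0.49682
  refund: TP=192, FP=59+3=62, FN=47+47=94 → 384/540 = 0.71111
  other: TP=101, FP=47+47=94, FN=5+3=8 → 202/304 = 0.66447
Macro-F1 score = mean = (0.49682 + 0.71111 + 0.66447) / 3 = 0.6241

0.6241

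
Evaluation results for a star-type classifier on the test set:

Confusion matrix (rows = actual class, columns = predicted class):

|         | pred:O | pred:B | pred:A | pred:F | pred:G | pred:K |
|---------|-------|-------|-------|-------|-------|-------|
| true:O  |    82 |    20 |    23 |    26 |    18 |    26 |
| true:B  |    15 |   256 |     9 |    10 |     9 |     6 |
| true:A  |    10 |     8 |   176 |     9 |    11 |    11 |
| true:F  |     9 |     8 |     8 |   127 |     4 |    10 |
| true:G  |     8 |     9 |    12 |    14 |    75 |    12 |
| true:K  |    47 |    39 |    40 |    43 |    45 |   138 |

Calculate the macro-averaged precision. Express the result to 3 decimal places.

Per-class precision (TP/(TP+FP)):
  O: TP=82, FP=15+10+9+8+47=89 → 82/171 = 0.4795
  B: TP=256, FP=20+8+8+9+39=84 → 256/340 = 0.7529
  A: TP=176, FP=23+9+8+12+40=92 → 176/268 = 0.6567
  F: TP=127, FP=26+10+9+14+43=102 → 127/229 = 0.5546
  G: TP=75, FP=18+9+11+4+45=87 → 75/162 = 0.4630
  K: TP=138, FP=26+6+11+10+12=65 → 138/203 = 0.6798
Macro-precision = mean = (0.4795 + 0.7529 + 0.6567 + 0.5546 + 0.4630 + 0.6798) / 6 = 0.598

0.598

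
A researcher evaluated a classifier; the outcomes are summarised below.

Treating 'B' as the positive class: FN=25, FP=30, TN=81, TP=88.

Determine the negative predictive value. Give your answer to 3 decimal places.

0.764

NPV = TN/(TN+FN) = 81/(81+25) = 0.764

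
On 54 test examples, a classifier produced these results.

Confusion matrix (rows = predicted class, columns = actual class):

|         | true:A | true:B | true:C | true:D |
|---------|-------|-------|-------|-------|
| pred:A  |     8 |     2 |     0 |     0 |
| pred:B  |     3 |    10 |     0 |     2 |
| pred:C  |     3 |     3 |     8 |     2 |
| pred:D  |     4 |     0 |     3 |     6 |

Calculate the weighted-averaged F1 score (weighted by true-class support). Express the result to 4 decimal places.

Per-class F1 score (2·TP/(2·TP+FP+FN)):
  A: TP=8, FP=2+0+0=2, FN=3+3+4=10 → 16/28 = 0.57143
  B: TP=10, FP=3+0+2=5, FN=2+3+0=5 → 20/30 = 0.66667
  C: TP=8, FP=3+3+2=8, FN=0+0+3=3 → 16/27 = 0.59259
  D: TP=6, FP=4+0+3=7, FN=0+2+2=4 → 12/23 = 0.52174
Weighted-F1 score = Σ (supportᵢ/N)·F1 scoreᵢ with N=54: (18/54)·0.57143 + (15/54)·0.66667 + (11/54)·0.59259 + (10/54)·0.52174 = 0.5930

0.5930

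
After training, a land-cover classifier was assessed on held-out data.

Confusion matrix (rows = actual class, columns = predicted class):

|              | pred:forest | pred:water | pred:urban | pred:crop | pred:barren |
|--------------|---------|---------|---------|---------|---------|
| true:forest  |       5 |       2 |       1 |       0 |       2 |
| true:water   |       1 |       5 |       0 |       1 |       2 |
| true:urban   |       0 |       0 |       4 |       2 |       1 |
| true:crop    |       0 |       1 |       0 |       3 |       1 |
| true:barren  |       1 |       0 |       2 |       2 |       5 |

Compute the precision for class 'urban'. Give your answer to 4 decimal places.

One-vs-rest for 'urban': TP = diagonal; FP = other classes predicted 'urban'; FN = 'urban' predicted as other.
precision = TP/(TP+FP).
urban: TP=4, FP=1+0+0+2=3 → 4/7 = 0.57143

0.5714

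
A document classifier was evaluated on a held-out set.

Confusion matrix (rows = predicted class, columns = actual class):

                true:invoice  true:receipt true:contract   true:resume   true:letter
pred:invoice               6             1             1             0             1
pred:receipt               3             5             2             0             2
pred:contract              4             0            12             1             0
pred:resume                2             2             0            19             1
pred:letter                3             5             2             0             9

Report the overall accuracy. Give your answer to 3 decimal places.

0.630

Accuracy = trace / total = (6+5+12+19+9=51) / 81 = 51/81 = 0.630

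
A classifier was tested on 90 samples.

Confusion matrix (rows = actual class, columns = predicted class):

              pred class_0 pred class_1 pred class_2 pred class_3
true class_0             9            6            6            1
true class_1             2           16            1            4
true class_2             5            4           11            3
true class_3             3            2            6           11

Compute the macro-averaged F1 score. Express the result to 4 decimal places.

0.5178

Per-class F1 score (2·TP/(2·TP+FP+FN)):
  class_0: TP=9, FP=2+5+3=10, FN=6+6+1=13 → 18/41 = 0.43902
  class_1: TP=16, FP=6+4+2=12, FN=2+1+4=7 → 32/51 = 0.62745
  class_2: TP=11, FP=6+1+6=13, FN=5+4+3=12 → 22/47 = 0.46809
  class_3: TP=11, FP=1+4+3=8, FN=3+2+6=11 → 22/41 = 0.53659
Macro-F1 score = mean = (0.43902 + 0.62745 + 0.46809 + 0.53659) / 4 = 0.5178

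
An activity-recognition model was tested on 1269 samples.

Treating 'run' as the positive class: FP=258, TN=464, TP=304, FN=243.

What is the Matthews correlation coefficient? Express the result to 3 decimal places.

MCC = (TP·TN − FP·FN) / √((TP+FP)(TP+FN)(TN+FP)(TN+FN))
Numerator = 304·464 − 258·243 = 78362
Denominator = √(562·547·722·707) = √156920705956 = 396132.1824
MCC = 78362 / 396132.1824 = 0.198

0.198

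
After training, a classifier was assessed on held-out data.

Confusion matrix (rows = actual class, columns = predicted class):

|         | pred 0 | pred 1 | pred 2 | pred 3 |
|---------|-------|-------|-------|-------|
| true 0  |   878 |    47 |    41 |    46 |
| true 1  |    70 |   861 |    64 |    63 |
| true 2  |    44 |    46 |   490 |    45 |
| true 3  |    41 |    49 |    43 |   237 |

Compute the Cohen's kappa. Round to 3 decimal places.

0.728

Observed agreement pₒ = trace/N = 2466/3065 = 0.8046
Expected agreement pₑ = Σ (rowᵢ·colᵢ)/N² = (1012·1033 + 1058·1003 + 625·638 + 370·391)/3065² = 0.2821
κ = (pₒ − pₑ)/(1 − pₑ) = (0.8046 − 0.2821)/(1 − 0.2821) = 0.728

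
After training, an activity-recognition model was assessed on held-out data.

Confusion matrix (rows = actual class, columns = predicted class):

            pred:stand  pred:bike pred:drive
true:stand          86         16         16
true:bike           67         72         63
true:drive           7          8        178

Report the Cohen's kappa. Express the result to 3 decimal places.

0.482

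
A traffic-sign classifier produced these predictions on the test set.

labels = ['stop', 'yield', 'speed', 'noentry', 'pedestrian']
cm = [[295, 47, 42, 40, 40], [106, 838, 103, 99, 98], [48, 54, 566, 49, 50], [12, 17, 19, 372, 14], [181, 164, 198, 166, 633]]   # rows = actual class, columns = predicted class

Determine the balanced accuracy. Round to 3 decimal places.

0.675

Balanced accuracy = mean of per-class recall.
  stop: recall = 295/464 = 0.6358
  yield: recall = 838/1244 = 0.6736
  speed: recall = 566/767 = 0.7379
  noentry: recall = 372/434 = 0.8571
  pedestrian: recall = 633/1342 = 0.4717
Mean = (0.6358 + 0.6736 + 0.7379 + 0.8571 + 0.4717) / 5 = 0.675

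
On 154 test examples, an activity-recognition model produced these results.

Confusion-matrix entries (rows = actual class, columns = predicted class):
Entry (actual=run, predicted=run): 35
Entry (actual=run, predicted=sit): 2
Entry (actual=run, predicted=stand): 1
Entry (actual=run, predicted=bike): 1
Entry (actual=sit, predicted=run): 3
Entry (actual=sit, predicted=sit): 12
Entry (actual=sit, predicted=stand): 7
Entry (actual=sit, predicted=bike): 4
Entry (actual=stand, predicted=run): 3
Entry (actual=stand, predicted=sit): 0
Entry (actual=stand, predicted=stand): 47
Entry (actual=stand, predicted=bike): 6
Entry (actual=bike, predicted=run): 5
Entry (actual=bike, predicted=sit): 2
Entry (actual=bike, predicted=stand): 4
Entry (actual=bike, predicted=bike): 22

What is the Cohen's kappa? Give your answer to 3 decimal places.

Observed agreement pₒ = trace/N = 116/154 = 0.7532
Expected agreement pₑ = Σ (rowᵢ·colᵢ)/N² = (39·46 + 26·16 + 56·59 + 33·33)/154² = 0.2784
κ = (pₒ − pₑ)/(1 − pₑ) = (0.7532 − 0.2784)/(1 − 0.2784) = 0.658

0.658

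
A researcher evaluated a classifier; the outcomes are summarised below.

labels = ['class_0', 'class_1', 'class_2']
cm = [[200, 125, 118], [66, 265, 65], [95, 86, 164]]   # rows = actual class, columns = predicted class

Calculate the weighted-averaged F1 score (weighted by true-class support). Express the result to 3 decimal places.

Per-class F1 score (2·TP/(2·TP+FP+FN)):
  class_0: TP=200, FP=66+95=161, FN=125+118=243 → 400/804 = 0.4975
  class_1: TP=265, FP=125+86=211, FN=66+65=131 → 530/872 = 0.6078
  class_2: TP=164, FP=118+65=183, FN=95+86=181 → 328/692 = 0.4740
Weighted-F1 score = Σ (supportᵢ/N)·F1 scoreᵢ with N=1184: (443/1184)·0.4975 + (396/1184)·0.6078 + (345/1184)·0.4740 = 0.528

0.528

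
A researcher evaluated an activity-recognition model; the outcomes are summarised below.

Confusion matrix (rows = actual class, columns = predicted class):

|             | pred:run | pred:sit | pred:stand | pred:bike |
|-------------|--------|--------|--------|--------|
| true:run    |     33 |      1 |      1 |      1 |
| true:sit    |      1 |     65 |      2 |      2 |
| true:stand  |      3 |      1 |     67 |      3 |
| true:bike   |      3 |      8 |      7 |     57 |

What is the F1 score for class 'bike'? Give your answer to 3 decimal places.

Treat 'bike' as positive and all other classes as negative.
F1 score = 2·TP/(2·TP+FP+FN).
bike: TP=57, FP=1+2+3=6, FN=3+8+7=18 → 114/138 = 0.8261

0.826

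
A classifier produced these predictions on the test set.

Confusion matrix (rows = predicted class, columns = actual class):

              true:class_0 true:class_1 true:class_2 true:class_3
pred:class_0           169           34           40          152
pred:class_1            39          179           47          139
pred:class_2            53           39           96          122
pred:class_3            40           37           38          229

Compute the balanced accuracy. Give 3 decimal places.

0.493

Balanced accuracy = mean of per-class recall.
  class_0: recall = 169/301 = 0.5615
  class_1: recall = 179/289 = 0.6194
  class_2: recall = 96/221 = 0.4344
  class_3: recall = 229/642 = 0.3567
Mean = (0.5615 + 0.6194 + 0.4344 + 0.3567) / 4 = 0.493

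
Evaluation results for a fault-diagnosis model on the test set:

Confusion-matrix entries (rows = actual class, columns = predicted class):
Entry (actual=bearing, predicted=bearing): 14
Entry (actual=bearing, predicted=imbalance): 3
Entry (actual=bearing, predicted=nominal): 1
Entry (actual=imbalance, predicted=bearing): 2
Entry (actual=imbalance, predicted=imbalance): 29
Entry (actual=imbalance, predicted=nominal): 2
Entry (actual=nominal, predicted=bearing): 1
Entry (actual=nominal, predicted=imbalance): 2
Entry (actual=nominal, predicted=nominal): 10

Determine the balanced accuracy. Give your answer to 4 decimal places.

0.8086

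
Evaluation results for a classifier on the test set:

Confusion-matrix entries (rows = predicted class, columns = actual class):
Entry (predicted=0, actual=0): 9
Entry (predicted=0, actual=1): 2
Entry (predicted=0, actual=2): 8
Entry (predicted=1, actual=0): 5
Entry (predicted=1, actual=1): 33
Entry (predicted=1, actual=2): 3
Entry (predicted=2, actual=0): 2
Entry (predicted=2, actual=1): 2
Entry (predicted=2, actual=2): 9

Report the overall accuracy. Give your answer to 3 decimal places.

0.699

Accuracy = trace / total = (9+33+9=51) / 73 = 51/73 = 0.699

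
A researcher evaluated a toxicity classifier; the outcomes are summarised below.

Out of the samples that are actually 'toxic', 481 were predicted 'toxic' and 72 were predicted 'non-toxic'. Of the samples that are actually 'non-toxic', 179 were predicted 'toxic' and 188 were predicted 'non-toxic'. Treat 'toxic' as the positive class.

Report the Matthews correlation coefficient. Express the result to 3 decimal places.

MCC = (TP·TN − FP·FN) / √((TP+FP)(TP+FN)(TN+FP)(TN+FN))
Numerator = 481·188 − 179·72 = 77540
Denominator = √(660·553·367·260) = √34826391600 = 186618.3046
MCC = 77540 / 186618.3046 = 0.416

0.416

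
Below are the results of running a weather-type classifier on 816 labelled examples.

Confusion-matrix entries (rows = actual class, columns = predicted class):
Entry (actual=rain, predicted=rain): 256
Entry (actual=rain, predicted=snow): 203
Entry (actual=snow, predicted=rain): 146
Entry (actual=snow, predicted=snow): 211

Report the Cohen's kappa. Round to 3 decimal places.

0.146

Observed agreement pₒ = trace/N = 467/816 = 0.5723
Expected agreement pₑ = Σ (rowᵢ·colᵢ)/N² = (459·402 + 357·414)/816² = 0.4991
κ = (pₒ − pₑ)/(1 − pₑ) = (0.5723 − 0.4991)/(1 − 0.4991) = 0.146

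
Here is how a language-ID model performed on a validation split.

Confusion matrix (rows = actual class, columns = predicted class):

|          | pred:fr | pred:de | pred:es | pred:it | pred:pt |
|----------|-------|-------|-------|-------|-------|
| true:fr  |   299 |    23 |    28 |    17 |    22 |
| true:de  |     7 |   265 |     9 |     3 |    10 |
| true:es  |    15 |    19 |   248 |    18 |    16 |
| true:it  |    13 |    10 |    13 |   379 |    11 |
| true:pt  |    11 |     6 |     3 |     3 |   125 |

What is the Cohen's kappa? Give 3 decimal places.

Observed agreement pₒ = trace/N = 1316/1573 = 0.8366
Expected agreement pₑ = Σ (rowᵢ·colᵢ)/N² = (389·345 + 294·323 + 316·301 + 426·420 + 148·184)/1573² = 0.2144
κ = (pₒ − pₑ)/(1 − pₑ) = (0.8366 − 0.2144)/(1 − 0.2144) = 0.792

0.792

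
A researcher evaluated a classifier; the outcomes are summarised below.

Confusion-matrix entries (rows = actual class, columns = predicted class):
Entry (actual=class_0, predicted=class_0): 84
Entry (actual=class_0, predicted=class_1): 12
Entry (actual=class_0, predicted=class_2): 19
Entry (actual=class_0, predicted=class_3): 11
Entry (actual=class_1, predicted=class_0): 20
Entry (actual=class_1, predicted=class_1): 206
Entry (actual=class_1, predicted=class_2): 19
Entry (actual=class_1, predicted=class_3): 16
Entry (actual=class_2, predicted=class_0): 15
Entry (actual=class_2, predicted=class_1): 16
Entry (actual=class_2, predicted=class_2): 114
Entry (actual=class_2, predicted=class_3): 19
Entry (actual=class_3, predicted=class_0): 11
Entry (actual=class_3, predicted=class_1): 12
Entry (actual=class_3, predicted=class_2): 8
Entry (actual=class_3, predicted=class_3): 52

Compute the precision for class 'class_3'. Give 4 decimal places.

Take TP from the diagonal, FP from the rest of the 'class_3' prediction marginal, FN from the rest of the 'class_3' actual marginal.
precision = TP/(TP+FP).
class_3: TP=52, FP=11+16+19=46 → 52/98 = 0.53061

0.5306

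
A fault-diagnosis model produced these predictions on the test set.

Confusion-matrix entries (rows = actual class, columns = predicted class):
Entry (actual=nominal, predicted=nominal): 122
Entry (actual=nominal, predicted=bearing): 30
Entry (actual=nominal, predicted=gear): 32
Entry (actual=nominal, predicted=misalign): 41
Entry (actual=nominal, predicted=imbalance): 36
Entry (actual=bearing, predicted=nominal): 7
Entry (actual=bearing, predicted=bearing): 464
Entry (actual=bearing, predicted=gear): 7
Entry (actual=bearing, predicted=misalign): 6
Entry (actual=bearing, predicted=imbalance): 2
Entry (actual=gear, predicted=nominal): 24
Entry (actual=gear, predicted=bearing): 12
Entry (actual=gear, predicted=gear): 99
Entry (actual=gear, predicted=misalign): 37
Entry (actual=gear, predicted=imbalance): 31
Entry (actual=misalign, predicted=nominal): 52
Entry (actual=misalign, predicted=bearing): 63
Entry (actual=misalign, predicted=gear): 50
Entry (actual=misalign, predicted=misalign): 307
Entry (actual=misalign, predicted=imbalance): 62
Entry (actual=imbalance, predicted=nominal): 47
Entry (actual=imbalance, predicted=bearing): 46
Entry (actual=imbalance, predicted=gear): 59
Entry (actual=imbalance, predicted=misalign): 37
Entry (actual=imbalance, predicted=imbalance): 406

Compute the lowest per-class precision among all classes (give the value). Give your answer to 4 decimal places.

Per-class precision (TP/(TP+FP)):
  nominal: TP=122, FP=7+24+52+47=130 → 122/252 = 0.48413
  bearing: TP=464, FP=30+12+63+46=151 → 464/615 = 0.75447
  gear: TP=99, FP=32+7+50+59=148 → 99/247 = 0.40081
  misalign: TP=307, FP=41+6+37+37=121 → 307/428 = 0.71729
  imbalance: TP=406, FP=36+2+31+62=131 → 406/537 = 0.75605
Lowest is class 'gear' with precision = 0.4008.

0.4008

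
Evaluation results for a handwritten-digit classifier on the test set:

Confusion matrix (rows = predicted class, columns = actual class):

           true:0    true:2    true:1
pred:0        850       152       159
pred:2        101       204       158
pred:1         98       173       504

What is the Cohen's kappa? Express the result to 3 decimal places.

0.448

Observed agreement pₒ = trace/N = 1558/2399 = 0.6494
Expected agreement pₑ = Σ (rowᵢ·colᵢ)/N² = (1049·1161 + 529·463 + 821·775)/2399² = 0.3647
κ = (pₒ − pₑ)/(1 − pₑ) = (0.6494 − 0.3647)/(1 − 0.3647) = 0.448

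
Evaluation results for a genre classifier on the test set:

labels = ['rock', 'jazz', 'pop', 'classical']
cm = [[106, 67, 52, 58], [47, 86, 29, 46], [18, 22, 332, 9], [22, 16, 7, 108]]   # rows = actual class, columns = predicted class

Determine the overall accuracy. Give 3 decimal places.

Accuracy = trace / total = (106+86+332+108=632) / 1025 = 632/1025 = 0.617

0.617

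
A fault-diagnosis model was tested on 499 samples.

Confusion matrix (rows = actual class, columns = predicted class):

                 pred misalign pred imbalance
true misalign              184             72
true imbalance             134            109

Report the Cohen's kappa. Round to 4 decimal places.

Observed agreement pₒ = trace/N = 293/499 = 0.58717
Expected agreement pₑ = Σ (rowᵢ·colᵢ)/N² = (256·318 + 243·181)/499² = 0.50358
κ = (pₒ − pₑ)/(1 − pₑ) = (0.58717 − 0.50358)/(1 − 0.50358) = 0.1684

0.1684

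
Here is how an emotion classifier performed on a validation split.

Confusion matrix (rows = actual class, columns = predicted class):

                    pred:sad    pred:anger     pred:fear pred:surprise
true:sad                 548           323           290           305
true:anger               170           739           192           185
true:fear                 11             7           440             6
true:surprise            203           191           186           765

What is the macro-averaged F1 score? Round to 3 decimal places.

0.546

Per-class F1 score (2·TP/(2·TP+FP+FN)):
  sad: TP=548, FP=170+11+203=384, FN=323+290+305=918 → 1096/2398 = 0.4570
  anger: TP=739, FP=323+7+191=521, FN=170+192+185=547 → 1478/2546 = 0.5805
  fear: TP=440, FP=290+192+186=668, FN=11+7+6=24 → 880/1572 = 0.5598
  surprise: TP=765, FP=305+185+6=496, FN=203+191+186=580 → 1530/2606 = 0.5871
Macro-F1 score = mean = (0.4570 + 0.5805 + 0.5598 + 0.5871) / 4 = 0.546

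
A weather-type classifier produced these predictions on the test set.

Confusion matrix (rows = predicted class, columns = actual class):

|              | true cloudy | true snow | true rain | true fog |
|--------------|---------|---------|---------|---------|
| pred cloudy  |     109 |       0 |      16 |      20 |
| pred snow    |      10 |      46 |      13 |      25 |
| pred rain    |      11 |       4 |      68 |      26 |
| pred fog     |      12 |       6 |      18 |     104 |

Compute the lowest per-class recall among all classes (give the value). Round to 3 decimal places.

Per-class recall (TP/(TP+FN)):
  cloudy: TP=109, FN=10+11+12=33 → 109/142 = 0.7676
  snow: TP=46, FN=0+4+6=10 → 46/56 = 0.8214
  rain: TP=68, FN=16+13+18=47 → 68/115 = 0.5913
  fog: TP=104, FN=20+25+26=71 → 104/175 = 0.5943
Lowest is class 'rain' with recall = 0.591.

0.591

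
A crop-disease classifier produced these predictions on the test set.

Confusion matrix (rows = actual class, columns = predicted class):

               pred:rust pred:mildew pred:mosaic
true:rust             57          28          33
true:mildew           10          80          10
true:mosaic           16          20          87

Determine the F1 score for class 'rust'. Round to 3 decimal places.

F1 score = 2·TP/(2·TP+FP+FN).
rust: TP=57, FP=10+16=26, FN=28+33=61 → 114/201 = 0.5672

0.567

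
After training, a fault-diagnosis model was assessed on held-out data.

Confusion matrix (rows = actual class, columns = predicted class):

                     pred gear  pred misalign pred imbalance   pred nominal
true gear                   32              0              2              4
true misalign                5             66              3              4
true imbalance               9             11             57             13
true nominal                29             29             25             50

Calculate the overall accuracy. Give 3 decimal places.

0.605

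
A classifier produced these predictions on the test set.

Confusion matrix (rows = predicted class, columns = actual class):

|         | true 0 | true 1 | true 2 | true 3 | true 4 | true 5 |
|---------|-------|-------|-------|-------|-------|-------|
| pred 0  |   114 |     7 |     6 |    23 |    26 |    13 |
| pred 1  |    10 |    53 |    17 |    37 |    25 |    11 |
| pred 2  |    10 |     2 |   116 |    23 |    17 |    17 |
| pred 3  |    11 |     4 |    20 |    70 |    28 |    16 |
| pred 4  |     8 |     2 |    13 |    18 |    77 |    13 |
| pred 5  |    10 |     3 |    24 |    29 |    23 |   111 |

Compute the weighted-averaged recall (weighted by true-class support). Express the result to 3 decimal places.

0.537

Per-class recall (TP/(TP+FN)):
  0: TP=114, FN=10+10+11+8+10=49 → 114/163 = 0.6994
  1: TP=53, FN=7+2+4+2+3=18 → 53/71 = 0.7465
  2: TP=116, FN=6+17+20+13+24=80 → 116/196 = 0.5918
  3: TP=70, FN=23+37+23+18+29=130 → 70/200 = 0.3500
  4: TP=77, FN=26+25+17+28+23=119 → 77/196 = 0.3929
  5: TP=111, FN=13+11+17+16+13=70 → 111/181 = 0.6133
Weighted-recall = Σ (supportᵢ/N)·recallᵢ with N=1007: (163/1007)·0.6994 + (71/1007)·0.7465 + (196/1007)·0.5918 + (200/1007)·0.3500 + (196/1007)·0.3929 + (181/1007)·0.6133 = 0.537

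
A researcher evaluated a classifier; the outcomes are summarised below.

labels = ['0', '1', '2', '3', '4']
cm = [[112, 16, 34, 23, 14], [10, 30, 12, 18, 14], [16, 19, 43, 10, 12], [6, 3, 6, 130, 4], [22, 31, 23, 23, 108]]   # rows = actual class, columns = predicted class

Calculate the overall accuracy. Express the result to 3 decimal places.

Accuracy = trace / total = (112+30+43+130+108=423) / 739 = 423/739 = 0.572

0.572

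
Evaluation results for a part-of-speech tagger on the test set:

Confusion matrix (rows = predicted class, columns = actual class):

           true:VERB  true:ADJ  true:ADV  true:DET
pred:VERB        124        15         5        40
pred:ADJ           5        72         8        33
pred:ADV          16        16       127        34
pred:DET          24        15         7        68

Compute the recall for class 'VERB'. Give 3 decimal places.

0.734

recall = TP/(TP+FN).
VERB: TP=124, FN=5+16+24=45 → 124/169 = 0.7337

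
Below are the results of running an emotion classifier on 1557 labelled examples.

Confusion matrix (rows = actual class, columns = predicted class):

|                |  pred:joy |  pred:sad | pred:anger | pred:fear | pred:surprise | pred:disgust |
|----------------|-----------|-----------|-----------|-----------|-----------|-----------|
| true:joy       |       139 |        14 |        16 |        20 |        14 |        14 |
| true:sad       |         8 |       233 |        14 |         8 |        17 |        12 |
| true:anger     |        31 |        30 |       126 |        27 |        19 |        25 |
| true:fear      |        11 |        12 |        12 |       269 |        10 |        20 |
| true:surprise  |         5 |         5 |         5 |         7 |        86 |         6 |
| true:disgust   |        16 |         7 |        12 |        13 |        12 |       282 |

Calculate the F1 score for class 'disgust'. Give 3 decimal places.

0.805

Take TP from the diagonal, FP from the rest of the 'disgust' prediction marginal, FN from the rest of the 'disgust' actual marginal.
F1 score = 2·TP/(2·TP+FP+FN).
disgust: TP=282, FP=14+12+25+20+6=77, FN=16+7+12+13+12=60 → 564/701 = 0.8046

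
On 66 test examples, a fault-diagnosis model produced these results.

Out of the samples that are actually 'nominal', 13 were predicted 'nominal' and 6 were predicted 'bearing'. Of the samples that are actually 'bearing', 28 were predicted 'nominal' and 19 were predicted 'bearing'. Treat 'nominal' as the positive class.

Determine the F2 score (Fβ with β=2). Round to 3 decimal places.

Fβ = (1+β²)·TP / ((1+β²)·TP + β²·FN + FP), with β²=4
= 5·13 / (5·13 + 4·6 + 28) = 0.556

0.556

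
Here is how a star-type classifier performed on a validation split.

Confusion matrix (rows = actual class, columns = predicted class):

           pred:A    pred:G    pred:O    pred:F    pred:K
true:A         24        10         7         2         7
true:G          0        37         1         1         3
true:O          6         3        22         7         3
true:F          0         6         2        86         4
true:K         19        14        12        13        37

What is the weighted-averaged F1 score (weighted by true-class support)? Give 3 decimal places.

0.619

Per-class F1 score (2·TP/(2·TP+FP+FN)):
  A: TP=24, FP=0+6+0+19=25, FN=10+7+2+7=26 → 48/99 = 0.4848
  G: TP=37, FP=10+3+6+14=33, FN=0+1+1+3=5 → 74/112 = 0.6607
  O: TP=22, FP=7+1+2+12=22, FN=6+3+7+3=19 → 44/85 = 0.5176
  F: TP=86, FP=2+1+7+13=23, FN=0+6+2+4=12 → 172/207 = 0.8309
  K: TP=37, FP=7+3+3+4=17, FN=19+14+12+13=58 → 74/149 = 0.4966
Weighted-F1 score = Σ (supportᵢ/N)·F1 scoreᵢ with N=326: (50/326)·0.4848 + (42/326)·0.6607 + (41/326)·0.5176 + (98/326)·0.8309 + (95/326)·0.4966 = 0.619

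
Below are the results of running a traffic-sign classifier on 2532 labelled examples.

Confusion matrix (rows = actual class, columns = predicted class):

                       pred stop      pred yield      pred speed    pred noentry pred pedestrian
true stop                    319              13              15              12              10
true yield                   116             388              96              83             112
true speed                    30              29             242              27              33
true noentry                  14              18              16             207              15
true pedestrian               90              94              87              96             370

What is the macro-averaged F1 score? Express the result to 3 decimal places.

0.606

Per-class F1 score (2·TP/(2·TP+FP+FN)):
  stop: TP=319, FP=116+30+14+90=250, FN=13+15+12+10=50 → 638/938 = 0.6802
  yield: TP=388, FP=13+29+18+94=154, FN=116+96+83+112=407 → 776/1337 = 0.5804
  speed: TP=242, FP=15+96+16+87=214, FN=30+29+27+33=119 → 484/817 = 0.5924
  noentry: TP=207, FP=12+83+27+96=218, FN=14+18+16+15=63 → 414/695 = 0.5957
  pedestrian: TP=370, FP=10+112+33+15=170, FN=90+94+87+96=367 → 740/1277 = 0.5795
Macro-F1 score = mean = (0.6802 + 0.5804 + 0.5924 + 0.5957 + 0.5795) / 5 = 0.606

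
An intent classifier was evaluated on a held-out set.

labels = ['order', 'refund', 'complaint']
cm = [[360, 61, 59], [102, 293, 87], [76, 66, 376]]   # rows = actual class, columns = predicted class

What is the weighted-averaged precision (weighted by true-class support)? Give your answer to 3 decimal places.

0.696

Per-class precision (TP/(TP+FP)):
  order: TP=360, FP=102+76=178 → 360/538 = 0.6691
  refund: TP=293, FP=61+66=127 → 293/420 = 0.6976
  complaint: TP=376, FP=59+87=146 → 376/522 = 0.7203
Weighted-precision = Σ (supportᵢ/N)·precisionᵢ with N=1480: (480/1480)·0.6691 + (482/1480)·0.6976 + (518/1480)·0.7203 = 0.696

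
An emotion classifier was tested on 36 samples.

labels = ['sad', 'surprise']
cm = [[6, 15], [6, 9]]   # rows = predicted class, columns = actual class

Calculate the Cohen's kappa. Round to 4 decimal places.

-0.1053

Observed agreement pₒ = trace/N = 15/36 = 0.41667
Expected agreement pₑ = Σ (rowᵢ·colᵢ)/N² = (12·21 + 24·15)/36² = 0.47222
κ = (pₒ − pₑ)/(1 − pₑ) = (0.41667 − 0.47222)/(1 − 0.47222) = -0.1053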